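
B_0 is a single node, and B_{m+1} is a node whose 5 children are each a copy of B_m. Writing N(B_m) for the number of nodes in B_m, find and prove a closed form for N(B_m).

Claim: N(B_m) = (5^{m+1} − 1)/4.

Base case: N(B_0) = 1, and (5^{0+1} − 1)/4 = 1.
Assume N(B_j) = (5^{j+1} − 1)/4.
Then N(B_{j+1}) = 1 + 5N(B_j) = 1 + 5·(5^{j+1} − 1)/4 = 1 + (5^{j+2} − 5)/4 = (4 + 5^{j+2} − 5)/4 = (5^{j+2} − 1)/4.
By induction, N(B_m) = (5^{m+1} − 1)/4 for all m ≥ 0.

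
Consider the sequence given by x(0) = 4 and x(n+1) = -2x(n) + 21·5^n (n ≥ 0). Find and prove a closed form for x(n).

Claim: x(n) = (-2)^n + 3·5^n.

Base case: x(0) = 4, and (-2)^0 + 3·5^0 = 1 + 3 = 4.
Assume x(j) = (-2)^j + 3·5^j for some j ≥ 0.
Then x(j+1) = -2x(j) + 21·5^j = -2·((-2)^j + 3·5^j) + 21·5^j = (-2)^{j+1} − 6·5^j + 21·5^j = (-2)^{j+1} + 15·5^j = (-2)^{j+1} + 3·5^{j+1}.
By induction, x(n) = (-2)^n + 3·5^n for all n ≥ 0.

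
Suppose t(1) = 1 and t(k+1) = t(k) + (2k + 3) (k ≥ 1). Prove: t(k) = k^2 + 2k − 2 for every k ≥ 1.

Base case: t(1) = 1, and 1^2 + 2·1 − 2 = 1.
Assume t(m) = m^2 + 2m − 2.
Then t(m+1) = t(m) + (2m + 3) = (m^2 + 2m − 2) + (2m + 3) = m^2 + 4m + 1,
and (m+1)^2 + 2·(m+1) − 2 = m^2 + 4m + 1.
This completes the inductive step, so t(k) = k^2 + 2k − 2 for all k ≥ 1.

t(k) = k^2 + 2k − 2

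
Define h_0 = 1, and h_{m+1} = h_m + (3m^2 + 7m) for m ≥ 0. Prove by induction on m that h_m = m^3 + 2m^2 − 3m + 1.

Base case: h_0 = 1, and 0^3 + 2·0^2 − 3·0 + 1 = 1.
Assume h_j = j^3 + 2j^2 − 3j + 1.
Then h_{j+1} = h_j + (3j^2 + 7j) = (j^3 + 2j^2 − 3j + 1) + (3j^2 + 7j) = j^3 + 5j^2 + 4j + 1,
and (j+1)^3 + 2·(j+1)^2 − 3·(j+1) + 1 = j^3 + 5j^2 + 4j + 1.
By induction, h_m = m^3 + 2m^2 − 3m + 1 for all m ≥ 0.

h_m = m^3 + 2m^2 − 3m + 1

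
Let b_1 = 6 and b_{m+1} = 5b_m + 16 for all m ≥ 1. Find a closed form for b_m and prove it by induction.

Claim: b_m = 2·5^m − 4.

Base case: b_1 = 6, and 2·5^1 − 4 = 10 − 4 = 6.
Assume b_k = 2·5^k − 4 for some k ≥ 1.
Then b_{k+1} = 5b_k + 16 = 5·(2·5^k − 4) + 16 = 10·5^k − 20 + 16 = 2·5^{k+1} − 4.
Hence b_m = 2·5^m − 4 for every m ≥ 1, by induction.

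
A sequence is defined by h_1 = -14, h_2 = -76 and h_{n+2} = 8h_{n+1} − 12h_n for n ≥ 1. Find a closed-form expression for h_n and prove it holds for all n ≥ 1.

Claim: h_n = -2^n − 2·6^n.

Base cases: h_1 = -14 and -2^1 − 2·6^1 = -14; h_2 = -76 and -2^2 − 2·6^2 = -76.
Assume h_j = -2^j − 2·6^j for all 1 ≤ j ≤ r, where r ≥ 2.
Then h_{r+1} = 8h_r − 12h_{r−1} = 8·(-2^r − 2·6^r) − 12·(-2^{r−1} − 2·6^{r−1}) = -(8·2 − 12)2^{r−1} − 2·(8·6 − 12)6^{r−1} = -4·2^{r−1} − 72·6^{r−1} = -2^{r+1} − 2·6^{r+1}.
So the formula holds for r+1, and by strong induction h_n = -2^n − 2·6^n for all n ≥ 1.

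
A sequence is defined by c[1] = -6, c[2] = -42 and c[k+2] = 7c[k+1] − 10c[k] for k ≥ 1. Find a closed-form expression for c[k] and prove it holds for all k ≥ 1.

Claim: c[k] = 2·2^k − 2·5^k.

Base cases: c[1] = -6 and 2·2^1 − 2·5^1 = -6; c[2] = -42 and 2·2^2 − 2·5^2 = -42.
Assume c[i] = 2·2^i − 2·5^i for all 1 ≤ i ≤ j, where j ≥ 2.
Then c[j+1] = 7c[j] − 10c[j−1] = 7·(2·2^j − 2·5^j) − 10·(2·2^{j−1} − 2·5^{j−1}) = 2·(7·2 − 10)2^{j−1} − 2·(7·5 − 10)5^{j−1} = 8·2^{j−1} − 50·5^{j−1} = 2·2^{j+1} − 2·5^{j+1}.
Hence c[k] = 2·2^k − 2·5^k for every k ≥ 1, by strong induction.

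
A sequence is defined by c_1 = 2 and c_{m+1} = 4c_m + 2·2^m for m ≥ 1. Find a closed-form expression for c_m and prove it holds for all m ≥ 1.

Claim: c_m = 4^m − 2^m.

Base case: c_1 = 2, and 4^1 − 2^1 = 4 − 2 = 2.
Assume c_k = 4^k − 2^k for some k ≥ 1.
Then c_{k+1} = 4c_k + 2·2^k = 4·(4^k − 2^k) + 2·2^k = 4^{k+1} − 4·2^k + 2·2^k = 4^{k+1} − 2·2^k = 4^{k+1} − 2^{k+1}.
So the formula holds for k+1, and by induction c_m = 4^m − 2^m for all m ≥ 1.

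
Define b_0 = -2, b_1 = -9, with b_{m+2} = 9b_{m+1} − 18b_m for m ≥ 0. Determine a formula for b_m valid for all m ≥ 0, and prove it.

Claim: b_m = -6^m − 3^m.

Base cases: b_0 = -2 and -6^0 − 3^0 = -2; b_1 = -9 and -6^1 − 3^1 = -9.
Assume b_j = -6^j − 3^j for all 0 ≤ j ≤ r, where r ≥ 1.
Then b_{r+1} = 9b_r − 18b_{r−1} = 9·(-6^r − 3^r) − 18·(-6^{r−1} − 3^{r−1}) = -(9·6 − 18)6^{r−1} − (9·3 − 18)3^{r−1} = -36·6^{r−1} − 9·3^{r−1} = -6^{r+1} − 3^{r+1}.
This completes the inductive step, so b_m = -6^m − 3^m for all m ≥ 0.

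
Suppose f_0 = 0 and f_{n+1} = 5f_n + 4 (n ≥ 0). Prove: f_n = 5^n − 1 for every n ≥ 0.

Base case: f_0 = 0, and 5^0 − 1 = 1 − 1 = 0.
Assume f_j = 5^j − 1 for some j ≥ 0.
Then f_{j+1} = 5f_j + 4 = 5·(5^j − 1) + 4 = 5^{j+1} − 5 + 4 = 5^{j+1} − 1.
So the formula holds for j+1, and by induction f_n = 5^n − 1 for all n ≥ 0.

f_n = 5^n − 1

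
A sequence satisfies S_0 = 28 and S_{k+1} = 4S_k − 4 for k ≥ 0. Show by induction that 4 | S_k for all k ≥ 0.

Base case: S_0 = 28 = 4·7, so 4 | S_0.
Assume 4 | S_m, so S_m = 4t for some integer t.
Then S_{m+1} = 4S_m − 4 = 4·(4t) − 4 = 4(4t − 1), so 4 | S_{m+1}.
So the property holds for m+1, and by induction 4 | S_k for all k ≥ 0.

4 | S_k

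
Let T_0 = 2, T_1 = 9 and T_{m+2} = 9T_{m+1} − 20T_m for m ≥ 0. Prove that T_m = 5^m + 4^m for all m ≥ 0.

Base cases: T_0 = 2 and 5^0 + 4^0 = 2; T_1 = 9 and 5^1 + 4^1 = 9.
Assume T_j = 5^j + 4^j for all 0 ≤ j ≤ r, where r ≥ 1.
Then T_{r+1} = 9T_r − 20T_{r−1} = 9·(5^r + 4^r) − 20·(5^{r−1} + 4^{r−1}) = (9·5 − 20)5^{r−1} + (9·4 − 20)4^{r−1} = 25·5^{r−1} + 16·4^{r−1} = 5^{r+1} + 4^{r+1}.
By strong induction, T_m = 5^m + 4^m for all m ≥ 0.

T_m = 5^m + 4^m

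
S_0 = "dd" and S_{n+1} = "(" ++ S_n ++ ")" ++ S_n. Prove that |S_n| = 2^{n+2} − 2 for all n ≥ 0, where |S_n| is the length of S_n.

Base case: |S_0| = 2, and 2^{0+2} − 2 = 2.
Assume |S_j| = 2^{j+2} − 2.
Then |S_{j+1}| = 1 + |S_j| + 1 + |S_j| = 2|S_j| + 2 = 2(2^{j+2} − 2) + 2 = 2^{j+3} − 4 + 2 = 2^{j+3} − 2.
So the formula holds for j+1, and by induction |S_n| = 2^{n+2} − 2 for all n ≥ 0.

|S_n| = 2^{n+2} − 2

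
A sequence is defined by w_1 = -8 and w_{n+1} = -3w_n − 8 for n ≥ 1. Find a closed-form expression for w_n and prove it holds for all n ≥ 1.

Claim: w_n = 2·(-3)^n − 2.

Base case: w_1 = -8, and 2·(-3)^1 − 2 = -6 − 2 = -8.
Assume w_k = 2·(-3)^k − 2 for some k ≥ 1.
Then w_{k+1} = -3w_k − 8 = -3·(2·(-3)^k − 2) − 8 = -6·(-3)^k + 6 − 8 = 2·(-3)^{k+1} − 2.
By induction, w_n = 2·(-3)^n − 2 for all n ≥ 1.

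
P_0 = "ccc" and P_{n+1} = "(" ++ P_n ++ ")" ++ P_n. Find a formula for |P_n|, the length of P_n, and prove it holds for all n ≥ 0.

Claim: |P_n| = 5·2^n − 2.

Base case: |P_0| = 3, and 5·2^0 − 2 = 3.
Assume |P_j| = 5·2^j − 2.
Then |P_{j+1}| = 1 + |P_j| + 1 + |P_j| = 2|P_j| + 2 = 2(5·2^j − 2) + 2 = 5·2^{j+1} − 4 + 2 = 5·2^{j+1} − 2.
This completes the inductive step, so |P_n| = 5·2^n − 2 for all n ≥ 0.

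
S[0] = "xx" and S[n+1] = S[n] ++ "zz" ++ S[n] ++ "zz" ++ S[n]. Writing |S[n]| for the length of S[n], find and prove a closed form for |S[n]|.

Claim: |S[n]| = 4·3^n − 2.

Base case: |S[0]| = 2, and 4·3^0 − 2 = 2.
Assume |S[m]| = 4·3^m − 2.
Then |S[m+1]| = 3|S[m]| + 4 = 3(4·3^m − 2) + 4 = 4·3^{m+1} − 6 + 4 = 4·3^{m+1} − 2.
So the formula holds for m+1, and by induction |S[n]| = 4·3^n − 2 for all n ≥ 0.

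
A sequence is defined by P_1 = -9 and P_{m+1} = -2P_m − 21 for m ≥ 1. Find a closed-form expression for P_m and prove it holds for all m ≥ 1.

Claim: P_m = (-2)^m − 7.

Base case: P_1 = -9, and (-2)^1 − 7 = -2 − 7 = -9.
Assume P_r = (-2)^r − 7 for some r ≥ 1.
Then P_{r+1} = -2P_r − 21 = -2·((-2)^r − 7) − 21 = -2·(-2)^r + 14 − 21 = (-2)^{r+1} − 7.
Hence P_m = (-2)^m − 7 for every m ≥ 1, by induction.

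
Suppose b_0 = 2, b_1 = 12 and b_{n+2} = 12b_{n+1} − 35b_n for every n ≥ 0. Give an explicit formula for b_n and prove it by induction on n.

Claim: b_n = 7^n + 5^n.

Base cases: b_0 = 2 and 7^0 + 5^0 = 2; b_1 = 12 and 7^1 + 5^1 = 12.
Assume b_j = 7^j + 5^j for all 0 ≤ j ≤ k, where k ≥ 1.
Then b_{k+1} = 12b_k − 35b_{k−1} = 12·(7^k + 5^k) − 35·(7^{k−1} + 5^{k−1}) = (12·7 − 35)7^{k−1} + (12·5 − 35)5^{k−1} = 49·7^{k−1} + 25·5^{k−1} = 7^{k+1} + 5^{k+1}.
Hence b_n = 7^n + 5^n for every n ≥ 0, by strong induction.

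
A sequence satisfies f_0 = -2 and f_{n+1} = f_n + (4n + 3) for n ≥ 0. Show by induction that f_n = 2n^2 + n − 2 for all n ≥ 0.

Base case: f_0 = -2, and 2·0^2 + 0 − 2 = -2.
Assume f_j = 2j^2 + j − 2.
Then f_{j+1} = f_j + (4j + 3) = (2j^2 + j − 2) + (4j + 3) = 2j^2 + 5j + 1,
and 2·(j+1)^2 + (j+1) − 2 = 2j^2 + 5j + 1.
By induction, f_n = 2n^2 + n − 2 for all n ≥ 0.

f_n = 2n^2 + n − 2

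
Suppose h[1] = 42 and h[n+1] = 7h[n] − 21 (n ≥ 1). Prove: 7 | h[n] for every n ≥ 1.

Base case: h[1] = 42 = 7·6, so 7 | h[1].
Assume 7 | h[r], so h[r] = 7t for some integer t.
Then h[r+1] = 7h[r] − 21 = 7·(7t) − 21 = 7(7t − 3), so 7 | h[r+1].
By induction, 7 | h[n] for all n ≥ 1.

7 | h[n]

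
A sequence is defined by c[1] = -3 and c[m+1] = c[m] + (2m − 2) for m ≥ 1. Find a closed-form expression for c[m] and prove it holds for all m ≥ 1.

Claim: c[m] = m^2 − 3m − 1.

Base case: c[1] = -3, and 1^2 − 3·1 − 1 = -3.
Assume c[j] = j^2 − 3j − 1.
Then c[j+1] = c[j] + (2j − 2) = (j^2 − 3j − 1) + (2j − 2) = j^2 − j − 3,
and (j+1)^2 − 3·(j+1) − 1 = j^2 − j − 3.
Hence c[m] = m^2 − 3m − 1 for every m ≥ 1, by induction.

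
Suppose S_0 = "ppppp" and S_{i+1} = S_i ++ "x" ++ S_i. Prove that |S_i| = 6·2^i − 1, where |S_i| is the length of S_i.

Base case: |S_0| = 5, and 6·2^0 − 1 = 5.
Assume |S_r| = 6·2^r − 1.
Then |S_{r+1}| = |S_r| + 1 + |S_r| = 2|S_r| + 1 = 2(6·2^r − 1) + 1 = 6·2^{r+1} − 2 + 1 = 6·2^{r+1} − 1.
Hence |S_i| = 6·2^i − 1 for every i ≥ 0, by induction.

|S_i| = 6·2^i − 1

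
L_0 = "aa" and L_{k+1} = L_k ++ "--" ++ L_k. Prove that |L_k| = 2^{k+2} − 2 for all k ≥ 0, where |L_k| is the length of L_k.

Base case: |L_0| = 2, and 2^{0+2} − 2 = 2.
Assume |L_m| = 2^{m+2} − 2.
Then |L_{m+1}| = |L_m| + 2 + |L_m| = 2|L_m| + 2 = 2(2^{m+2} − 2) + 2 = 2^{m+3} − 4 + 2 = 2^{m+3} − 2.
By induction, |L_k| = 2^{k+2} − 2 for all k ≥ 0.

|L_k| = 2^{k+2} − 2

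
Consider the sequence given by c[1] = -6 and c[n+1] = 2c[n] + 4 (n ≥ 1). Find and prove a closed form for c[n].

Claim: c[n] = -2^n − 4.

Base case: c[1] = -6, and -2^1 − 4 = -2 − 4 = -6.
Assume c[j] = -2^j − 4 for some j ≥ 1.
Then c[j+1] = 2c[j] + 4 = 2·(-2^j − 4) + 4 = -2^{j+1} − 8 + 4 = -2^{j+1} − 4.
So the formula holds for j+1, and by induction c[n] = -2^n − 4 for all n ≥ 1.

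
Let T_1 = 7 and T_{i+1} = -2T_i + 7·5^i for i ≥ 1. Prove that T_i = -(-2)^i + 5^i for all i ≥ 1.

Base case: T_1 = 7, and -(-2)^1 + 5^1 = 2 + 5 = 7.
Assume T_j = -(-2)^j + 5^j for some j ≥ 1.
Then T_{j+1} = -2T_j + 7·5^j = -2·(-(-2)^j + 5^j) + 7·5^j = -(-2)^{j+1} − 2·5^j + 7·5^j = -(-2)^{j+1} + 5·5^j = -(-2)^{j+1} + 5^{j+1}.
This completes the inductive step, so T_i = -(-2)^i + 5^i for all i ≥ 1.

T_i = -(-2)^i + 5^i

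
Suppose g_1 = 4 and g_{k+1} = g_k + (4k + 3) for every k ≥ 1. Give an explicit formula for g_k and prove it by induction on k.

Claim: g_k = 2k^2 + k + 1.

Base case: g_1 = 4, and 2·1^2 + 1 + 1 = 4.
Assume g_r = 2r^2 + r + 1.
Then g_{r+1} = g_r + (4r + 3) = (2r^2 + r + 1) + (4r + 3) = 2r^2 + 5r + 4,
and 2·(r+1)^2 + (r+1) + 1 = 2r^2 + 5r + 4.
Hence g_k = 2k^2 + k + 1 for every k ≥ 1, by induction.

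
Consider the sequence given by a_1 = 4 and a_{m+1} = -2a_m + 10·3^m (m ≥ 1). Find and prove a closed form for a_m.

Claim: a_m = (-2)^m + 2·3^m.

Base case: a_1 = 4, and (-2)^1 + 2·3^1 = -2 + 6 = 4.
Assume a_j = (-2)^j + 2·3^j for some j ≥ 1.
Then a_{j+1} = -2a_j + 10·3^j = -2·((-2)^j + 2·3^j) + 10·3^j = (-2)^{j+1} − 4·3^j + 10·3^j = (-2)^{j+1} + 6·3^j = (-2)^{j+1} + 2·3^{j+1}.
Hence a_m = (-2)^m + 2·3^m for every m ≥ 1, by induction.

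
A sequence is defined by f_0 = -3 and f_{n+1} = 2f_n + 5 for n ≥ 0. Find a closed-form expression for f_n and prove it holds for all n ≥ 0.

Claim: f_n = 2^{n+1} − 5.

Base case: f_0 = -3, and 2^{0+1} − 5 = 2 − 5 = -3.
Assume f_k = 2^{k+1} − 5 for some k ≥ 0.
Then f_{k+1} = 2f_k + 5 = 2·(2^{k+1} − 5) + 5 = 2^{k+2} − 10 + 5 = 2^{k+2} − 5.
This completes the inductive step, so f_n = 2^{n+1} − 5 for all n ≥ 0.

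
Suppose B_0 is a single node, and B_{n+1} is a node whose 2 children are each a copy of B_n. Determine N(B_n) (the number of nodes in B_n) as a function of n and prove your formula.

Claim: N(B_n) = 2^{n+1} − 1.

Base case: N(B_0) = 1, and 2^{0+1} − 1 = 1.
Assume N(B_j) = 2^{j+1} − 1.
Then N(B_{j+1}) = 1 + 2N(B_j) = 1 + 2(2^{j+1} − 1) = 2^{j+2} − 2 + 1 = 2^{j+2} − 1.
By induction, N(B_n) = 2^{n+1} − 1 for all n ≥ 0.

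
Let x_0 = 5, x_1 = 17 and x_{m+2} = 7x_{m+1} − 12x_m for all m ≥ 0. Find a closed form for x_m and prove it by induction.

Claim: x_m = 3·3^m + 2·4^m.

Base cases: x_0 = 5 and 3·3^0 + 2·4^0 = 5; x_1 = 17 and 3·3^1 + 2·4^1 = 17.
Assume x_j = 3·3^j + 2·4^j for all 0 ≤ j ≤ r, where r ≥ 1.
Then x_{r+1} = 7x_r − 12x_{r−1} = 7·(3·3^r + 2·4^r) − 12·(3·3^{r−1} + 2·4^{r−1}) = 3·(7·3 − 12)3^{r−1} + 2·(7·4 − 12)4^{r−1} = 27·3^{r−1} + 32·4^{r−1} = 3·3^{r+1} + 2·4^{r+1}.
This completes the inductive step, so x_m = 3·3^m + 2·4^m for all m ≥ 0.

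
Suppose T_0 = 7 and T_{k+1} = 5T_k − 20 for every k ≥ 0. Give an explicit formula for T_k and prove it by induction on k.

Claim: T_k = 2·5^k + 5.

Base case: T_0 = 7, and 2·5^0 + 5 = 2 + 5 = 7.
Assume T_r = 2·5^r + 5 for some r ≥ 0.
Then T_{r+1} = 5T_r − 20 = 5·(2·5^r + 5) − 20 = 10·5^r + 25 − 20 = 2·5^{r+1} + 5.
By induction, T_k = 2·5^k + 5 for all k ≥ 0.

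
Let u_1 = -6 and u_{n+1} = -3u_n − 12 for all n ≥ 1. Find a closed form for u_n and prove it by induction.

Claim: u_n = (-3)^n − 3.

Base case: u_1 = -6, and (-3)^1 − 3 = -3 − 3 = -6.
Assume u_r = (-3)^r − 3 for some r ≥ 1.
Then u_{r+1} = -3u_r − 12 = -3·((-3)^r − 3) − 12 = -3·(-3)^r + 9 − 12 = (-3)^{r+1} − 3.
This completes the inductive step, so u_n = (-3)^n − 3 for all n ≥ 1.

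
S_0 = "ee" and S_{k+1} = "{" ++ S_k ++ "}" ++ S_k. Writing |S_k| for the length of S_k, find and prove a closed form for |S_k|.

Claim: |S_k| = 2^{k+2} − 2.

Base case: |S_0| = 2, and 2^{0+2} − 2 = 2.
Assume |S_m| = 2^{m+2} − 2.
Then |S_{m+1}| = 1 + |S_m| + 1 + |S_m| = 2|S_m| + 2 = 2(2^{m+2} − 2) + 2 = 2^{m+3} − 4 + 2 = 2^{m+3} − 2.
So the formula holds for m+1, and by induction |S_k| = 2^{k+2} − 2 for all k ≥ 0.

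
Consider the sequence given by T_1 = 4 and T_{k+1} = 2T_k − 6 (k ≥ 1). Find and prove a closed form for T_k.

Claim: T_k = -2^k + 6.

Base case: T_1 = 4, and -2^1 + 6 = -2 + 6 = 4.
Assume T_j = -2^j + 6 for some j ≥ 1.
Then T_{j+1} = 2T_j − 6 = 2·(-2^j + 6) − 6 = -2^{j+1} + 12 − 6 = -2^{j+1} + 6.
By induction, T_k = -2^k + 6 for all k ≥ 1.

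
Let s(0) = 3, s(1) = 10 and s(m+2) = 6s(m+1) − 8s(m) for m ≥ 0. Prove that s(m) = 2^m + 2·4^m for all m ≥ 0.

Base cases: s(0) = 3 and 2^0 + 2·4^0 = 3; s(1) = 10 and 2^1 + 2·4^1 = 10.
Assume s(j) = 2^j + 2·4^j for all 0 ≤ j ≤ k, where k ≥ 1.
Then s(k+1) = 6s(k) − 8s(k−1) = 6·(2^k + 2·4^k) − 8·(2^{k−1} + 2·4^{k−1}) = (6·2 − 8)2^{k−1} + 2·(6·4 − 8)4^{k−1} = 4·2^{k−1} + 32·4^{k−1} = 2^{k+1} + 2·4^{k+1}.
By strong induction, s(m) = 2^m + 2·4^m for all m ≥ 0.

s(m) = 2^m + 2·4^m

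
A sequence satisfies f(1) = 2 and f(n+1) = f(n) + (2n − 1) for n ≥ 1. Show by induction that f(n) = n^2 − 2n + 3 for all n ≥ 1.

Base case: f(1) = 2, and 1^2 − 2·1 + 3 = 2.
Assume f(m) = m^2 − 2m + 3.
Then f(m+1) = f(m) + (2m − 1) = (m^2 − 2m + 3) + (2m − 1) = m^2 + 2,
and (m+1)^2 − 2·(m+1) + 3 = m^2 + 2.
This completes the inductive step, so f(n) = n^2 − 2n + 3 for all n ≥ 1.

f(n) = n^2 − 2n + 3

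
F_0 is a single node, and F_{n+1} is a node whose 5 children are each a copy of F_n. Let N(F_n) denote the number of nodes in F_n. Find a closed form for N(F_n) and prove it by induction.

Claim: N(F_n) = (5^{n+1} − 1)/4.

Base case: N(F_0) = 1, and (5^{0+1} − 1)/4 = 1.
Assume N(F_k) = (5^{k+1} − 1)/4.
Then N(F_{k+1}) = 1 + 5N(F_k) = 1 + 5·(5^{k+1} − 1)/4 = 1 + (5^{k+2} − 5)/4 = (4 + 5^{k+2} − 5)/4 = (5^{k+2} − 1)/4.
So the formula holds for k+1, and by induction N(F_n) = (5^{n+1} − 1)/4 for all n ≥ 0.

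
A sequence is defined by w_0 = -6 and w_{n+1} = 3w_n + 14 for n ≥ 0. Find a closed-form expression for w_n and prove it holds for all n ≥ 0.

Claim: w_n = 3^n − 7.

Base case: w_0 = -6, and 3^0 − 7 = 1 − 7 = -6.
Assume w_r = 3^r − 7 for some r ≥ 0.
Then w_{r+1} = 3w_r + 14 = 3·(3^r − 7) + 14 = 3^{r+1} − 21 + 14 = 3^{r+1} − 7.
Hence w_n = 3^n − 7 for every n ≥ 0, by induction.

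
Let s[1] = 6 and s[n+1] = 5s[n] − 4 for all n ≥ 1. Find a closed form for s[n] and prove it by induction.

Claim: s[n] = 5^n + 1.

Base case: s[1] = 6, and 5^1 + 1 = 5 + 1 = 6.
Assume s[r] = 5^r + 1 for some r ≥ 1.
Then s[r+1] = 5s[r] − 4 = 5·(5^r + 1) − 4 = 5^{r+1} + 5 − 4 = 5^{r+1} + 1.
This completes the inductive step, so s[n] = 5^n + 1 for all n ≥ 1.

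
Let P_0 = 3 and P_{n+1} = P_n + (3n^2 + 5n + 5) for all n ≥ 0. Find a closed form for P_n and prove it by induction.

Claim: P_n = n^3 + n^2 + 3n + 3.

Base case: P_0 = 3, and 0^3 + 0^2 + 3·0 + 3 = 3.
Assume P_j = j^3 + j^2 + 3j + 3.
Then P_{j+1} = P_j + (3j^2 + 5j + 5) = (j^3 + j^2 + 3j + 3) + (3j^2 + 5j + 5) = j^3 + 4j^2 + 8j + 8,
and (j+1)^3 + (j+1)^2 + 3·(j+1) + 3 = j^3 + 4j^2 + 8j + 8.
By induction, P_n = n^3 + n^2 + 3n + 3 for all n ≥ 0.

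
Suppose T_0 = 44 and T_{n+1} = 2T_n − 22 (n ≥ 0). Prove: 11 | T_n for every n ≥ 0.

Base case: T_0 = 44 = 11·4, so 11 | T_0.
Assume 11 | T_m, so T_m = 11t for some integer t.
Then T_{m+1} = 2T_m − 22 = 2·(11t) − 22 = 11(2t − 2), so 11 | T_{m+1}.
By induction, 11 | T_n for all n ≥ 0.

11 | T_n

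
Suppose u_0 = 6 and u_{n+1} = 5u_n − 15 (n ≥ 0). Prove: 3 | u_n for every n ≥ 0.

Base case: u_0 = 6 = 3·2, so 3 | u_0.
Assume 3 | u_k, so u_k = 3t for some integer t.
Then u_{k+1} = 5u_k − 15 = 5·(3t) − 15 = 3(5t − 5), so 3 | u_{k+1}.
By induction, 3 | u_n for all n ≥ 0.

3 | u_n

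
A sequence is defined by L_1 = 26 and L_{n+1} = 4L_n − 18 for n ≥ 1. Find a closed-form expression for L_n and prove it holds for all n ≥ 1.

Claim: L_n = 5·4^n + 6.

Base case: L_1 = 26, and 5·4^1 + 6 = 20 + 6 = 26.
Assume L_r = 5·4^r + 6 for some r ≥ 1.
Then L_{r+1} = 4L_r − 18 = 4·(5·4^r + 6) − 18 = 20·4^r + 24 − 18 = 5·4^{r+1} + 6.
Hence L_n = 5·4^n + 6 for every n ≥ 1, by induction.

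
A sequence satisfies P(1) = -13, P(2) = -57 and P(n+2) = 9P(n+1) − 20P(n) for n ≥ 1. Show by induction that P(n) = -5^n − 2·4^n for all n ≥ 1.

Base cases: P(1) = -13 and -5^1 − 2·4^1 = -13; P(2) = -57 and -5^2 − 2·4^2 = -57.
Assume P(j) = -5^j − 2·4^j for all 1 ≤ j ≤ r, where r ≥ 2.
Then P(r+1) = 9P(r) − 20P(r−1) = 9·(-5^r − 2·4^r) − 20·(-5^{r−1} − 2·4^{r−1}) = -(9·5 − 20)5^{r−1} − 2·(9·4 − 20)4^{r−1} = -25·5^{r−1} − 32·4^{r−1} = -5^{r+1} − 2·4^{r+1}.
This completes the inductive step, so P(n) = -5^n − 2·4^n for all n ≥ 1.

P(n) = -5^n − 2·4^n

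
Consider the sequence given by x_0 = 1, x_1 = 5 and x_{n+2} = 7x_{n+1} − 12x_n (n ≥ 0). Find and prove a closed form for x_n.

Claim: x_n = -3^n + 2·4^n.

Base cases: x_0 = 1 and -3^0 + 2·4^0 = 1; x_1 = 5 and -3^1 + 2·4^1 = 5.
Assume x_j = -3^j + 2·4^j for all 0 ≤ j ≤ k, where k ≥ 1.
Then x_{k+1} = 7x_k − 12x_{k−1} = 7·(-3^k + 2·4^k) − 12·(-3^{k−1} + 2·4^{k−1}) = -(7·3 − 12)3^{k−1} + 2·(7·4 − 12)4^{k−1} = -9·3^{k−1} + 32·4^{k−1} = -3^{k+1} + 2·4^{k+1}.
This completes the inductive step, so x_n = -3^n + 2·4^n for all n ≥ 0.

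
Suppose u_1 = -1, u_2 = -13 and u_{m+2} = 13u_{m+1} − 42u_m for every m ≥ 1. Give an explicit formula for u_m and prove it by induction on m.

Claim: u_m = 6^m − 7^m.

Base cases: u_1 = -1 and 6^1 − 7^1 = -1; u_2 = -13 and 6^2 − 7^2 = -13.
Assume u_j = 6^j − 7^j for all 1 ≤ j ≤ r, where r ≥ 2.
Then u_{r+1} = 13u_r − 42u_{r−1} = 13·(6^r − 7^r) − 42·(6^{r−1} − 7^{r−1}) = (13·6 − 42)6^{r−1} − (13·7 − 42)7^{r−1} = 36·6^{r−1} − 49·7^{r−1} = 6^{r+1} − 7^{r+1}.
This completes the inductive step, so u_m = 6^m − 7^m for all m ≥ 1.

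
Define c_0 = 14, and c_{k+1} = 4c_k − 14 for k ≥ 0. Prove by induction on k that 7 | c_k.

Base case: c_0 = 14 = 7·2, so 7 | c_0.
Assume 7 | c_m, so c_m = 7t for some integer t.
Then c_{m+1} = 4c_m − 14 = 4·(7t) − 14 = 7(4t − 2), so 7 | c_{m+1}.
So the property holds for m+1, and by induction 7 | c_k for all k ≥ 0.

7 | c_k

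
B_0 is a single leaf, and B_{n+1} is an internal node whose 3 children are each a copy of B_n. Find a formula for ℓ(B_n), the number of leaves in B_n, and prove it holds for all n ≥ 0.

Claim: ℓ(B_n) = 3^n.

Base case: ℓ(B_0) = 1, and 3^0 = 1.
Assume ℓ(B_k) = 3^k.
Then ℓ(B_{k+1}) = 3·ℓ(B_k) = 3·3^k = 3^{k+1}.
This completes the inductive step, so ℓ(B_n) = 3^n for all n ≥ 0.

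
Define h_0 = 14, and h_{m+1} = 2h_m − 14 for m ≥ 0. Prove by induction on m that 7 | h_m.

Base case: h_0 = 14 = 7·2, so 7 | h_0.
Assume 7 | h_k, so h_k = 7t for some integer t.
Then h_{k+1} = 2h_k − 14 = 2·(7t) − 14 = 7(2t − 2), so 7 | h_{k+1}.
Hence 7 | h_m for every m ≥ 0, by induction.

7 | h_m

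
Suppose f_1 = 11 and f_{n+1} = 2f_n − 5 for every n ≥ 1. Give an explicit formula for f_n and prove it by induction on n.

Claim: f_n = 3·2^n + 5.

Base case: f_1 = 11, and 3·2^1 + 5 = 6 + 5 = 11.
Assume f_j = 3·2^j + 5 for some j ≥ 1.
Then f_{j+1} = 2f_j − 5 = 2·(3·2^j + 5) − 5 = 6·2^j + 10 − 5 = 3·2^{j+1} + 5.
Hence f_n = 3·2^n + 5 for every n ≥ 1, by induction.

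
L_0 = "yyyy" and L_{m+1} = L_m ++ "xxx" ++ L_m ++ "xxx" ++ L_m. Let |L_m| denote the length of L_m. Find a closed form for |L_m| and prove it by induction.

Claim: |L_m| = 7·3^m − 3.

Base case: |L_0| = 4, and 7·3^0 − 3 = 4.
Assume |L_j| = 7·3^j − 3.
Then |L_{j+1}| = 3|L_j| + 6 = 3(7·3^j − 3) + 6 = 7·3^{j+1} − 9 + 6 = 7·3^{j+1} − 3.
So the formula holds for j+1, and by induction |L_m| = 7·3^m − 3 for all m ≥ 0.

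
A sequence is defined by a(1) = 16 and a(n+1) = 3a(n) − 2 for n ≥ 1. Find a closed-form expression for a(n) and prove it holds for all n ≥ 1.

Claim: a(n) = 5·3^n + 1.

Base case: a(1) = 16, and 5·3^1 + 1 = 15 + 1 = 16.
Assume a(j) = 5·3^j + 1 for some j ≥ 1.
Then a(j+1) = 3a(j) − 2 = 3·(5·3^j + 1) − 2 = 15·3^j + 3 − 2 = 5·3^{j+1} + 1.
By induction, a(n) = 5·3^n + 1 for all n ≥ 1.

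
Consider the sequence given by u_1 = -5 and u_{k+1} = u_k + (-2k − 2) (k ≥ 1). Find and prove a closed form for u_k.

Claim: u_k = -k^2 − k − 3.

Base case: u_1 = -5, and -1^2 − 1 − 3 = -5.
Assume u_m = -m^2 − m − 3.
Then u_{m+1} = u_m + (-2m − 2) = (-m^2 − m − 3) + (-2m − 2) = -m^2 − 3m − 5,
and -(m+1)^2 − (m+1) − 3 = -m^2 − 3m − 5.
This completes the inductive step, so u_k = -k^2 − k − 3 for all k ≥ 1.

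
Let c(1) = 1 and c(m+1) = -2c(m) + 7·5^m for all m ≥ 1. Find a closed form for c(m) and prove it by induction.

Claim: c(m) = 2·(-2)^m + 5^m.

Base case: c(1) = 1, and 2·(-2)^1 + 5^1 = -4 + 5 = 1.
Assume c(r) = 2·(-2)^r + 5^r for some r ≥ 1.
Then c(r+1) = -2c(r) + 7·5^r = -2·(2·(-2)^r + 5^r) + 7·5^r = 2·(-2)^{r+1} − 2·5^r + 7·5^r = 2·(-2)^{r+1} + 5·5^r = 2·(-2)^{r+1} + 5^{r+1}.
By induction, c(m) = 2·(-2)^m + 5^m for all m ≥ 1.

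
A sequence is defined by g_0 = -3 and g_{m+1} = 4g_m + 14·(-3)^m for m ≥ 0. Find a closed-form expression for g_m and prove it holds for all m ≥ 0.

Claim: g_m = -4^m − 2·(-3)^m.

Base case: g_0 = -3, and -4^0 − 2·(-3)^0 = -1 − 2 = -3.
Assume g_j = -4^j − 2·(-3)^j for some j ≥ 0.
Then g_{j+1} = 4g_j + 14·(-3)^j = 4·(-4^j − 2·(-3)^j) + 14·(-3)^j = -4^{j+1} − 8·(-3)^j + 14·(-3)^j = -4^{j+1} + 6·(-3)^j = -4^{j+1} − 2·(-3)^{j+1}.
By induction, g_m = -4^m − 2·(-3)^m for all m ≥ 0.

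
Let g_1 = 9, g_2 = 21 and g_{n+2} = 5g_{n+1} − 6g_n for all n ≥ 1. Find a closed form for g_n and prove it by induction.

Claim: g_n = 3·2^n + 3^n.

Base cases: g_1 = 9 and 3·2^1 + 3^1 = 9; g_2 = 21 and 3·2^2 + 3^2 = 21.
Assume g_j = 3·2^j + 3^j for all 1 ≤ j ≤ k, where k ≥ 2.
Then g_{k+1} = 5g_k − 6g_{k−1} = 5·(3·2^k + 3^k) − 6·(3·2^{k−1} + 3^{k−1}) = 3·(5·2 − 6)2^{k−1} + (5·3 − 6)3^{k−1} = 12·2^{k−1} + 9·3^{k−1} = 3·2^{k+1} + 3^{k+1}.
Hence g_n = 3·2^n + 3^n for every n ≥ 1, by strong induction.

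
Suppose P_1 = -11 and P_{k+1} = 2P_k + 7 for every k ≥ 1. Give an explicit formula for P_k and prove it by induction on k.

Claim: P_k = -2^{k+1} − 7.

Base case: P_1 = -11, and -2^{1+1} − 7 = -4 − 7 = -11.
Assume P_m = -2^{m+1} − 7 for some m ≥ 1.
Then P_{m+1} = 2P_m + 7 = 2·(-2^{m+1} − 7) + 7 = -2^{m+2} − 14 + 7 = -2^{m+2} − 7.
This completes the inductive step, so P_k = -2^{k+1} − 7 for all k ≥ 1.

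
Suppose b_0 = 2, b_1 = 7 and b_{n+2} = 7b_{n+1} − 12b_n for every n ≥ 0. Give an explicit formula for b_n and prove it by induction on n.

Claim: b_n = 4^n + 3^n.

Base cases: b_0 = 2 and 4^0 + 3^0 = 2; b_1 = 7 and 4^1 + 3^1 = 7.
Assume b_j = 4^j + 3^j for all 0 ≤ j ≤ m, where m ≥ 1.
Then b_{m+1} = 7b_m − 12b_{m−1} = 7·(4^m + 3^m) − 12·(4^{m−1} + 3^{m−1}) = (7·4 − 12)4^{m−1} + (7·3 − 12)3^{m−1} = 16·4^{m−1} + 9·3^{m−1} = 4^{m+1} + 3^{m+1}.
Hence b_n = 4^n + 3^n for every n ≥ 0, by strong induction.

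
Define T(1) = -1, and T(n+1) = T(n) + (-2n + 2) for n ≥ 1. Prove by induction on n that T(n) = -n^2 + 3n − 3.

Base case: T(1) = -1, and -1^2 + 3·1 − 3 = -1.
Assume T(j) = -j^2 + 3j − 3.
Then T(j+1) = T(j) + (-2j + 2) = (-j^2 + 3j − 3) + (-2j + 2) = -j^2 + j − 1,
and -(j+1)^2 + 3·(j+1) − 3 = -j^2 + j − 1.
Hence T(n) = -n^2 + 3n − 3 for every n ≥ 1, by induction.

T(n) = -n^2 + 3n − 3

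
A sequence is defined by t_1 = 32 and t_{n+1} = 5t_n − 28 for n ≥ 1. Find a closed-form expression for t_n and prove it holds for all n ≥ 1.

Claim: t_n = 5^{n+1} + 7.

Base case: t_1 = 32, and 5^{1+1} + 7 = 25 + 7 = 32.
Assume t_m = 5^{m+1} + 7 for some m ≥ 1.
Then t_{m+1} = 5t_m − 28 = 5·(5^{m+1} + 7) − 28 = 5^{m+2} + 35 − 28 = 5^{m+2} + 7.
This completes the inductive step, so t_n = 5^{n+1} + 7 for all n ≥ 1.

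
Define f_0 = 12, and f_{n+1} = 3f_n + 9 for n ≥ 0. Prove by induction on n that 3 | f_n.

Base case: f_0 = 12 = 3·4, so 3 | f_0.
Assume 3 | f_r, so f_r = 3t for some integer t.
Then f_{r+1} = 3f_r + 9 = 3·(3t) + 9 = 3(3t + 3), so 3 | f_{r+1}.
Hence 3 | f_n for every n ≥ 0, by induction.

3 | f_n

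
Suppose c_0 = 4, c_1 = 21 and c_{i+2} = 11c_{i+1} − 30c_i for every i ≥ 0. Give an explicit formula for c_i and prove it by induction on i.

Claim: c_i = 3·5^i + 6^i.

Base cases: c_0 = 4 and 3·5^0 + 6^0 = 4; c_1 = 21 and 3·5^1 + 6^1 = 21.
Assume c_t = 3·5^t + 6^t for all 0 ≤ t ≤ j, where j ≥ 1.
Then c_{j+1} = 11c_j − 30c_{j−1} = 11·(3·5^j + 6^j) − 30·(3·5^{j−1} + 6^{j−1}) = 3·(11·5 − 30)5^{j−1} + (11·6 − 30)6^{j−1} = 75·5^{j−1} + 36·6^{j−1} = 3·5^{j+1} + 6^{j+1}.
Hence c_i = 3·5^i + 6^i for every i ≥ 0, by strong induction.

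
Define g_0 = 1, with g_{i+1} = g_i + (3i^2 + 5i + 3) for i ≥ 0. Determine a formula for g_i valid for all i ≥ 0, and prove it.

Claim: g_i = i^3 + i^2 + i + 1.

Base case: g_0 = 1, and 0^3 + 0^2 + 0 + 1 = 1.
Assume g_m = m^3 + m^2 + m + 1.
Then g_{m+1} = g_m + (3m^2 + 5m + 3) = (m^3 + m^2 + m + 1) + (3m^2 + 5m + 3) = m^3 + 4m^2 + 6m + 4,
and (m+1)^3 + (m+1)^2 + (m+1) + 1 = m^3 + 4m^2 + 6m + 4.
This completes the inductive step, so g_i = i^3 + i^2 + i + 1 for all i ≥ 0.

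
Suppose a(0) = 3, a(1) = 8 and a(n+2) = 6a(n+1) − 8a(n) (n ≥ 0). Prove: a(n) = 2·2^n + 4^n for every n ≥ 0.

Base cases: a(0) = 3 and 2·2^0 + 4^0 = 3; a(1) = 8 and 2·2^1 + 4^1 = 8.
Assume a(j) = 2·2^j + 4^j for all 0 ≤ j ≤ r, where r ≥ 1.
Then a(r+1) = 6a(r) − 8a(r−1) = 6·(2·2^r + 4^r) − 8·(2·2^{r−1} + 4^{r−1}) = 2·(6·2 − 8)2^{r−1} + (6·4 − 8)4^{r−1} = 8·2^{r−1} + 16·4^{r−1} = 2·2^{r+1} + 4^{r+1}.
Hence a(n) = 2·2^n + 4^n for every n ≥ 0, by strong induction.

a(n) = 2·2^n + 4^n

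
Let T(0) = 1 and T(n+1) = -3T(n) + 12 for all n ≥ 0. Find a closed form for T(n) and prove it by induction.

Claim: T(n) = -2·(-3)^n + 3.

Base case: T(0) = 1, and -2·(-3)^0 + 3 = -2 + 3 = 1.
Assume T(k) = -2·(-3)^k + 3 for some k ≥ 0.
Then T(k+1) = -3T(k) + 12 = -3·(-2·(-3)^k + 3) + 12 = 6·(-3)^k − 9 + 12 = -2·(-3)^{k+1} + 3.
Hence T(n) = -2·(-3)^n + 3 for every n ≥ 0, by induction.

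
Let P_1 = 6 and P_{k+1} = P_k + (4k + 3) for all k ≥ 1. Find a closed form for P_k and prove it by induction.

Claim: P_k = 2k^2 + k + 3.

Base case: P_1 = 6, and 2·1^2 + 1 + 3 = 6.
Assume P_m = 2m^2 + m + 3.
Then P_{m+1} = P_m + (4m + 3) = (2m^2 + m + 3) + (4m + 3) = 2m^2 + 5m + 6,
and 2·(m+1)^2 + (m+1) + 3 = 2m^2 + 5m + 6.
By induction, P_k = 2k^2 + k + 3 for all k ≥ 1.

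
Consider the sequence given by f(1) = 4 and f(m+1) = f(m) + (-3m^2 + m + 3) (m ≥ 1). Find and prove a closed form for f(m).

Claim: f(m) = -m^3 + 2m^2 + 2m + 1.

Base case: f(1) = 4, and -1^3 + 2·1^2 + 2·1 + 1 = 4.
Assume f(k) = -k^3 + 2k^2 + 2k + 1.
Then f(k+1) = f(k) + (-3k^2 + k + 3) = (-k^3 + 2k^2 + 2k + 1) + (-3k^2 + k + 3) = -k^3 − k^2 + 3k + 4,
and -(k+1)^3 + 2·(k+1)^2 + 2·(k+1) + 1 = -k^3 − k^2 + 3k + 4.
This completes the inductive step, so f(m) = -m^3 + 2m^2 + 2m + 1 for all m ≥ 1.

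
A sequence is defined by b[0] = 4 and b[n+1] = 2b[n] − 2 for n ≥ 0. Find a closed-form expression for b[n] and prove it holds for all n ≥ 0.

Claim: b[n] = 2^{n+1} + 2.

Base case: b[0] = 4, and 2^{0+1} + 2 = 2 + 2 = 4.
Assume b[k] = 2^{k+1} + 2 for some k ≥ 0.
Then b[k+1] = 2b[k] − 2 = 2·(2^{k+1} + 2) − 2 = 2^{k+2} + 4 − 2 = 2^{k+2} + 2.
By induction, b[n] = 2^{n+1} + 2 for all n ≥ 0.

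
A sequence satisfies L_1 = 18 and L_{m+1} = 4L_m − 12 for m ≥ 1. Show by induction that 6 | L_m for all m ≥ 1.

Base case: L_1 = 18 = 6·3, so 6 | L_1.
Assume 6 | L_k, so L_k = 6t for some integer t.
Then L_{k+1} = 4L_k − 12 = 4·(6t) − 12 = 6(4t − 2), so 6 | L_{k+1}.
Hence 6 | L_m for every m ≥ 1, by induction.

6 | L_m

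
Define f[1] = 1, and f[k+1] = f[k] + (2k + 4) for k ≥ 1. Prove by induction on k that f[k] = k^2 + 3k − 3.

Base case: f[1] = 1, and 1^2 + 3·1 − 3 = 1.
Assume f[m] = m^2 + 3m − 3.
Then f[m+1] = f[m] + (2m + 4) = (m^2 + 3m − 3) + (2m + 4) = m^2 + 5m + 1,
and (m+1)^2 + 3·(m+1) − 3 = m^2 + 5m + 1.
By induction, f[k] = k^2 + 3k − 3 for all k ≥ 1.

f[k] = k^2 + 3k − 3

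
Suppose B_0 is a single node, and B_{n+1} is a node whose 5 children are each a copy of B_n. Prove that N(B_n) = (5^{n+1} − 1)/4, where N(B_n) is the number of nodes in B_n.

Base case: N(B_0) = 1, and (5^{0+1} − 1)/4 = 1.
Assume N(B_j) = (5^{j+1} − 1)/4.
Then N(B_{j+1}) = 1 + 5N(B_j) = 1 + 5·(5^{j+1} − 1)/4 = 1 + (5^{j+2} − 5)/4 = (4 + 5^{j+2} − 5)/4 = (5^{j+2} − 1)/4.
This completes the inductive step, so N(B_n) = (5^{n+1} − 1)/4 for all n ≥ 0.

N(B_n) = (5^{n+1} − 1)/4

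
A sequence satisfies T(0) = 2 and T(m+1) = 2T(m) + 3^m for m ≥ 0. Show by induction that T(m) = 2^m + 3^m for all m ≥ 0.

Base case: T(0) = 2, and 2^0 + 3^0 = 1 + 1 = 2.
Assume T(k) = 2^k + 3^k for some k ≥ 0.
Then T(k+1) = 2T(k) + 3^k = 2·(2^k + 3^k) + 3^k = 2^{k+1} + 2·3^k + 3^k = 2^{k+1} + 3·3^k = 2^{k+1} + 3^{k+1}.
This completes the inductive step, so T(m) = 2^m + 3^m for all m ≥ 0.

T(m) = 2^m + 3^m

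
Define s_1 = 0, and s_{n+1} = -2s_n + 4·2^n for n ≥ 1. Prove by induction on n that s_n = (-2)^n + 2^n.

Base case: s_1 = 0, and (-2)^1 + 2^1 = -2 + 2 = 0.
Assume s_r = (-2)^r + 2^r for some r ≥ 1.
Then s_{r+1} = -2s_r + 4·2^r = -2·((-2)^r + 2^r) + 4·2^r = (-2)^{r+1} − 2·2^r + 4·2^r = (-2)^{r+1} + 2·2^r = (-2)^{r+1} + 2^{r+1}.
This completes the inductive step, so s_n = (-2)^n + 2^n for all n ≥ 1.

s_n = (-2)^n + 2^n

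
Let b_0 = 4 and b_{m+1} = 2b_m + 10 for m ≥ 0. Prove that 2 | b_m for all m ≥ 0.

Base case: b_0 = 4 = 2·2, so 2 | b_0.
Assume 2 | b_k, so b_k = 2t for some integer t.
Then b_{k+1} = 2b_k + 10 = 2·(2t) + 10 = 2(2t + 5), so 2 | b_{k+1}.
Hence 2 | b_m for every m ≥ 0, by induction.

2 | b_m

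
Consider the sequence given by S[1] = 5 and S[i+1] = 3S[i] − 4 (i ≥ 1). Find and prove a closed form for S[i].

Claim: S[i] = 3^i + 2.

Base case: S[1] = 5, and 3^1 + 2 = 3 + 2 = 5.
Assume S[k] = 3^k + 2 for some k ≥ 1.
Then S[k+1] = 3S[k] − 4 = 3·(3^k + 2) − 4 = 3^{k+1} + 6 − 4 = 3^{k+1} + 2.
By induction, S[i] = 3^i + 2 for all i ≥ 1.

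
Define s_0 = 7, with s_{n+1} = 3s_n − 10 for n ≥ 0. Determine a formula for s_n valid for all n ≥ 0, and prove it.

Claim: s_n = 2·3^n + 5.

Base case: s_0 = 7, and 2·3^0 + 5 = 2 + 5 = 7.
Assume s_r = 2·3^r + 5 for some r ≥ 0.
Then s_{r+1} = 3s_r − 10 = 3·(2·3^r + 5) − 10 = 6·3^r + 15 − 10 = 2·3^{r+1} + 5.
Hence s_n = 2·3^n + 5 for every n ≥ 0, by induction.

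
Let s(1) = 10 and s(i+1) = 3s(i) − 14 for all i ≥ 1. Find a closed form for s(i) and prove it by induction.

Claim: s(i) = 3^i + 7.

Base case: s(1) = 10, and 3^1 + 7 = 3 + 7 = 10.
Assume s(r) = 3^r + 7 for some r ≥ 1.
Then s(r+1) = 3s(r) − 14 = 3·(3^r + 7) − 14 = 3^{r+1} + 21 − 14 = 3^{r+1} + 7.
Hence s(i) = 3^i + 7 for every i ≥ 1, by induction.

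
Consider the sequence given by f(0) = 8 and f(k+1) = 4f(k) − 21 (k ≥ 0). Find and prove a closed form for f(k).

Claim: f(k) = 4^k + 7.

Base case: f(0) = 8, and 4^0 + 7 = 1 + 7 = 8.
Assume f(j) = 4^j + 7 for some j ≥ 0.
Then f(j+1) = 4f(j) − 21 = 4·(4^j + 7) − 21 = 4^{j+1} + 28 − 21 = 4^{j+1} + 7.
By induction, f(k) = 4^k + 7 for all k ≥ 0.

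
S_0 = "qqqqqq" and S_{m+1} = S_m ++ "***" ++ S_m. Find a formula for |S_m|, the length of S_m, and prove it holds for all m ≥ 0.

Claim: |S_m| = 9·2^m − 3.

Base case: |S_0| = 6, and 9·2^0 − 3 = 6.
Assume |S_r| = 9·2^r − 3.
Then |S_{r+1}| = |S_r| + 3 + |S_r| = 2|S_r| + 3 = 2(9·2^r − 3) + 3 = 9·2^{r+1} − 6 + 3 = 9·2^{r+1} − 3.
This completes the inductive step, so |S_m| = 9·2^m − 3 for all m ≥ 0.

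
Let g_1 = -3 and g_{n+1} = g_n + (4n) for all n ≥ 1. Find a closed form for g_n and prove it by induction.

Claim: g_n = 2n^2 − 2n − 3.

Base case: g_1 = -3, and 2·1^2 − 2·1 − 3 = -3.
Assume g_r = 2r^2 − 2r − 3.
Then g_{r+1} = g_r + (4r) = (2r^2 − 2r − 3) + (4r) = 2r^2 + 2r − 3,
and 2·(r+1)^2 − 2·(r+1) − 3 = 2r^2 + 2r − 3.
By induction, g_n = 2n^2 − 2n − 3 for all n ≥ 1.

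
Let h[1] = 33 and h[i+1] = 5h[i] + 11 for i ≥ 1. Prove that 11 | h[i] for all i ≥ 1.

Base case: h[1] = 33 = 11·3, so 11 | h[1].
Assume 11 | h[r], so h[r] = 11t for some integer t.
Then h[r+1] = 5h[r] + 11 = 5·(11t) + 11 = 11(5t + 1), so 11 | h[r+1].
This completes the inductive step, so 11 | h[i] for all i ≥ 1.

11 | h[i]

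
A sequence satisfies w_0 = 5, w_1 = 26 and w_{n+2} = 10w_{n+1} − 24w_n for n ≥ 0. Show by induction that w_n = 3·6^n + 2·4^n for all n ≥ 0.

Base cases: w_0 = 5 and 3·6^0 + 2·4^0 = 5; w_1 = 26 and 3·6^1 + 2·4^1 = 26.
Assume w_j = 3·6^j + 2·4^j for all 0 ≤ j ≤ k, where k ≥ 1.
Then w_{k+1} = 10w_k − 24w_{k−1} = 10·(3·6^k + 2·4^k) − 24·(3·6^{k−1} + 2·4^{k−1}) = 3·(10·6 − 24)6^{k−1} + 2·(10·4 − 24)4^{k−1} = 108·6^{k−1} + 32·4^{k−1} = 3·6^{k+1} + 2·4^{k+1}.
This completes the inductive step, so w_n = 3·6^n + 2·4^n for all n ≥ 0.

w_n = 3·6^n + 2·4^n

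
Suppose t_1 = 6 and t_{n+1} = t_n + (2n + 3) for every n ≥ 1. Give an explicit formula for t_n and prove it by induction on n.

Claim: t_n = n^2 + 2n + 3.

Base case: t_1 = 6, and 1^2 + 2·1 + 3 = 6.
Assume t_k = k^2 + 2k + 3.
Then t_{k+1} = t_k + (2k + 3) = (k^2 + 2k + 3) + (2k + 3) = k^2 + 4k + 6,
and (k+1)^2 + 2·(k+1) + 3 = k^2 + 4k + 6.
By induction, t_n = n^2 + 2n + 3 for all n ≥ 1.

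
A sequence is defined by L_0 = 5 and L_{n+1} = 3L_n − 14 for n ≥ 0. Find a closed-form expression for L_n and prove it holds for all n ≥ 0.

Claim: L_n = -2·3^n + 7.

Base case: L_0 = 5, and -2·3^0 + 7 = -2 + 7 = 5.
Assume L_m = -2·3^m + 7 for some m ≥ 0.
Then L_{m+1} = 3L_m − 14 = 3·(-2·3^m + 7) − 14 = -6·3^m + 21 − 14 = -2·3^{m+1} + 7.
Hence L_n = -2·3^n + 7 for every n ≥ 0, by induction.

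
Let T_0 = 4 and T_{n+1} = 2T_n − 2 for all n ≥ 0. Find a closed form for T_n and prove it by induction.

Claim: T_n = 2^{n+1} + 2.

Base case: T_0 = 4, and 2^{0+1} + 2 = 2 + 2 = 4.
Assume T_m = 2^{m+1} + 2 for some m ≥ 0.
Then T_{m+1} = 2T_m − 2 = 2·(2^{m+1} + 2) − 2 = 2^{m+2} + 4 − 2 = 2^{m+2} + 2.
Hence T_n = 2^{n+1} + 2 for every n ≥ 0, by induction.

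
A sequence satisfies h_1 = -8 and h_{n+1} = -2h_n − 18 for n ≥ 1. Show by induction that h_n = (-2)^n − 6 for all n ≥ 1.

Base case: h_1 = -8, and (-2)^1 − 6 = -2 − 6 = -8.
Assume h_j = (-2)^j − 6 for some j ≥ 1.
Then h_{j+1} = -2h_j − 18 = -2·((-2)^j − 6) − 18 = -2·(-2)^j + 12 − 18 = (-2)^{j+1} − 6.
So the formula holds for j+1, and by induction h_n = (-2)^n − 6 for all n ≥ 1.

h_n = (-2)^n − 6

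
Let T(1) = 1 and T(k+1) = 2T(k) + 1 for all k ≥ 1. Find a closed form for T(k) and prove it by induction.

Claim: T(k) = 2^k − 1.

Base case: T(1) = 1, and 2^1 − 1 = 2 − 1 = 1.
Assume T(r) = 2^r − 1 for some r ≥ 1.
Then T(r+1) = 2T(r) + 1 = 2·(2^r − 1) + 1 = 2^{r+1} − 2 + 1 = 2^{r+1} − 1.
By induction, T(k) = 2^k − 1 for all k ≥ 1.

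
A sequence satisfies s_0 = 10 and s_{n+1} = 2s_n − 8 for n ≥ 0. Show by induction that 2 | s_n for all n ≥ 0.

Base case: s_0 = 10 = 2·5, so 2 | s_0.
Assume 2 | s_m, so s_m = 2t for some integer t.
Then s_{m+1} = 2s_m − 8 = 2·(2t) − 8 = 2(2t − 4), so 2 | s_{m+1}.
Hence 2 | s_n for every n ≥ 0, by induction.

2 | s_n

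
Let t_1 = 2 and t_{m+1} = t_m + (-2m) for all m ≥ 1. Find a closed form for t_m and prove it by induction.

Claim: t_m = -m^2 + m + 2.

Base case: t_1 = 2, and -1^2 + 1 + 2 = 2.
Assume t_j = -j^2 + j + 2.
Then t_{j+1} = t_j + (-2j) = (-j^2 + j + 2) + (-2j) = -j^2 − j + 2,
and -(j+1)^2 + (j+1) + 2 = -j^2 − j + 2.
This completes the inductive step, so t_m = -m^2 + m + 2 for all m ≥ 1.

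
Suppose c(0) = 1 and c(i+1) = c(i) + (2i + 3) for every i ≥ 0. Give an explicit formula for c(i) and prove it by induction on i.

Claim: c(i) = i^2 + 2i + 1.

Base case: c(0) = 1, and 0^2 + 2·0 + 1 = 1.
Assume c(k) = k^2 + 2k + 1.
Then c(k+1) = c(k) + (2k + 3) = (k^2 + 2k + 1) + (2k + 3) = k^2 + 4k + 4,
and (k+1)^2 + 2·(k+1) + 1 = k^2 + 4k + 4.
Hence c(i) = i^2 + 2i + 1 for every i ≥ 0, by induction.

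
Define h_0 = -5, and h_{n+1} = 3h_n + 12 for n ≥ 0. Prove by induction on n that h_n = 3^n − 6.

Base case: h_0 = -5, and 3^0 − 6 = 1 − 6 = -5.
Assume h_m = 3^m − 6 for some m ≥ 0.
Then h_{m+1} = 3h_m + 12 = 3·(3^m − 6) + 12 = 3^{m+1} − 18 + 12 = 3^{m+1} − 6.
So the formula holds for m+1, and by induction h_n = 3^n − 6 for all n ≥ 0.

h_n = 3^n − 6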